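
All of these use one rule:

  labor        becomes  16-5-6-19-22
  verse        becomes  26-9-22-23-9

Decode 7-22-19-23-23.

l is letter #12 and maps to 16: an offset of 4. Each letter is replaced by its alphabet position (a=1..z=26) + 4.
Decoding 7-22-19-23-23: 7→(7−4)÷1=3=c, 22→(22−4)÷1=18=r, 19→(19−4)÷1=15=o, 23→(23−4)÷1=19=s, 23→(23−4)÷1=19=s.

cross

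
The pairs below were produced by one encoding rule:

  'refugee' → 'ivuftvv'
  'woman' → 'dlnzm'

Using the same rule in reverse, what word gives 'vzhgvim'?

eastern

Each pair mirrors across the alphabet (r↔i, e↔v, f↔u): positions sum to 25. This is the alphabet-reversal cipher (Atbash): a becomes z, b becomes y, etc.
Reversing it on vzhgvim: v↔e, z↔a, h↔s, g↔t, v↔e, i↔r, m↔n.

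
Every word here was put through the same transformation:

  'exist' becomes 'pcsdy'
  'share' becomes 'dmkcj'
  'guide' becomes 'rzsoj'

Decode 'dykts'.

It's a Vigenère-style cipher with numeric key [11,5,10]: position i shifts by key[i mod 3].
Undoing it on dykts: d−11=s, y−5=t, k−10=a, t−11=i, s−5=n.

stain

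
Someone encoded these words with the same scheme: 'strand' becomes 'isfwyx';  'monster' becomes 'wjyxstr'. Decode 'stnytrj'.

emotion

The output letters match the input read backwards, each shifted +5: strand reversed is dnarts. Read the word backwards and shift each letter +5.
Undoing it on stnytrj: shift back: s−5=n, t−5=o, n−5=i, y−5=t, t−5=o, r−5=m, j−5=e → noitome; then reverse → emotion.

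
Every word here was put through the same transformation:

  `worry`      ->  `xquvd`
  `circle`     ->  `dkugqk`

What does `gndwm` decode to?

In worry: w→x is +1, o→q is +2, r→u is +3, r→v is +4 — the shift increases by 1 each position. Letter i (0-indexed) is shifted by i+1, so successive shifts are 1, 2, 3, ….
Decoding gndwm: g−1=f, n−2=l, d−3=a, w−4=s, m−5=h.

flash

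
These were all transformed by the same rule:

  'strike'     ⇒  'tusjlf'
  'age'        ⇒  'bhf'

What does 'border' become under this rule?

Compare letters: s→t is +1, t→u is +1, r→s is +1 — a constant shift. This is a Caesar cipher with shift 1.
On border: b+1=c, o+1=p, r+1=s, d+1=e, e+1=f, r+1=s.

cpsefs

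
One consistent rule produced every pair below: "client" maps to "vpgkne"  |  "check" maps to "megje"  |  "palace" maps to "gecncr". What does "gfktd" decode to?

The word is reversed, then every letter is shifted forward by 2.
Reversing it on gfktd: shift back: g−2=e, f−2=d, k−2=i, t−2=r, d−2=b → edirb; then reverse → bride.

bride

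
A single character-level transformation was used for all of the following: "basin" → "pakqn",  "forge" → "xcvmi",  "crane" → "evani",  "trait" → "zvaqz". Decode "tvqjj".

drill

b(1)→p(15) and a(0)→a(0) fit y≡15x+0 (mod 26); the inverse of 15 mod 26 is 7. Treating letters as 0–25, the rule is x ↦ 15x + 0 (mod 26).
Undoing it on tvqjj: t(19)→7·(19−0)≡3=d; v(21)→7·(21−0)≡17=r; q(16)→7·(16−0)≡8=i; j(9)→7·(9−0)≡11=l; j(9)→7·(9−0)≡11=l (all mod 26).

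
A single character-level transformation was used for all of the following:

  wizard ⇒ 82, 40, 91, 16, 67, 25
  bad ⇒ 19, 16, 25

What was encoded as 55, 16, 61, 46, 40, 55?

napkin

Each letter becomes 3×(its alphabet position, a=1..z=26) + 13.
Undoing it on 55, 16, 61, 46, 40, 55: 55→(55−13)÷3=14=n, 16→(16−13)÷3=1=a, 61→(61−13)÷3=16=p, 46→(46−13)÷3=11=k, 40→(40−13)÷3=9=i, 55→(55−13)÷3=14=n.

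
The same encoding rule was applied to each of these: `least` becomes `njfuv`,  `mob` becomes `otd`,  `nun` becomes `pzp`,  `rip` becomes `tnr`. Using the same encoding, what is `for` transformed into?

The shift depends on letter class: consonant l→n is +2, but vowel e→j is +5. Vowels shift forward by 5 and consonants shift forward by 2.
Applying it to for: f(cons)+2=h, o(vowel)+5=t, r(cons)+2=t.

htt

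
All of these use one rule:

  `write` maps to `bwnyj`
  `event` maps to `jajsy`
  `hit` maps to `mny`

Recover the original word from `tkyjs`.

often

Compare letters: w→b is +5, r→w is +5, i→n is +5 — a constant shift. This is a Caesar cipher with shift 5.
Reversing it on tkyjs: t−5=o, k−5=f, y−5=t, j−5=e, s−5=n.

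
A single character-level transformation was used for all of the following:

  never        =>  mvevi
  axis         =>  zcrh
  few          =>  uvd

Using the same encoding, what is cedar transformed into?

xvwzi

Each pair mirrors across the alphabet (n↔m, e↔v, v↔e): positions sum to 25. Letters are reflected about the middle of the alphabet (position → 25−position): Atbash.
On cedar: c↔x, e↔v, d↔w, a↔z, r↔i.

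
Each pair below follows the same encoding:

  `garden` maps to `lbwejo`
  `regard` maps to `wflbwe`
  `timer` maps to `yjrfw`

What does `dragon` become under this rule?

It's a Vigenère-style cipher with numeric key [5,1]: position i shifts by key[i mod 2].
For dragon: d+5=i, r+1=s, a+5=f, g+1=h, o+5=t, n+1=o.

isfhto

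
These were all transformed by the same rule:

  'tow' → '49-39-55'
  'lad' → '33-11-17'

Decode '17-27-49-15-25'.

ditch

t(#20)→49 and o(#15)→39: differences scale by 2, so n = 2·pos + 9. With a=1..z=26, the number is 2·pos + 9.
Decoding 17-27-49-15-25: 17→(17−9)÷2=4=d, 27→(27−9)÷2=9=i, 49→(49−9)÷2=20=t, 15→(15−9)÷2=3=c, 25→(25−9)÷2=8=h.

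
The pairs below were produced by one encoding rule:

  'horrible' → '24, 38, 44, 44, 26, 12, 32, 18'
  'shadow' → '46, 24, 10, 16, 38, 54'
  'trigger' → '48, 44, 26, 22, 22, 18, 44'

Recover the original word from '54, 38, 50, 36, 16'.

wound

h(#8)→24 and o(#15)→38: differences scale by 2, so n = 2·pos + 8. With a=1..z=26, the number is 2·pos + 8.
Decoding 54, 38, 50, 36, 16: 54→(54−8)÷2=23=w, 38→(38−8)÷2=15=o, 50→(50−8)÷2=21=u, 36→(36−8)÷2=14=n, 16→(16−8)÷2=4=d.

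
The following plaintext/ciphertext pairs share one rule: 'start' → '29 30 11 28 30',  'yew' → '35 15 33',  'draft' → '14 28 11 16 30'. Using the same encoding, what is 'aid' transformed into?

s is letter #19 and maps to 29: an offset of 10. Each letter is replaced by its alphabet position (a=1..z=26) + 10.
Applying it to aid: a=1→11, i=9→19, d=4→14.

11 19 14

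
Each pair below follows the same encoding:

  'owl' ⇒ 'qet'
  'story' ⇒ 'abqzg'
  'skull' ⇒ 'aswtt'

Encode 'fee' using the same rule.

ngg

The shift depends on letter class: consonant w→e is +8, but vowel o→q is +2. Vowels shift forward by 2 and consonants shift forward by 8.
On fee: f(cons)+8=n, e(vowel)+2=g, e(vowel)+2=g.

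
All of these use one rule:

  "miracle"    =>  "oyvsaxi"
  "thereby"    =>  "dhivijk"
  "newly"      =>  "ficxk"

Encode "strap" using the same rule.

mdvsn

Each letter's alphabet position (a=0..z=25) is mapped through 17·x+18 mod 26 — an affine cipher.
For strap: s(18)→17·18+18≡12=m; t(19)→17·19+18≡3=d; r(17)→17·17+18≡21=v; a(0)→17·0+18≡18=s; p(15)→17·15+18≡13=n (all mod 26).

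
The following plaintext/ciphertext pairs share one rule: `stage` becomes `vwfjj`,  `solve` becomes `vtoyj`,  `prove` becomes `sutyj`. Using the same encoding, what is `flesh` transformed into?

iojvk

The rule splits by letter class: vowels +5, consonants +3.
For flesh: f(cons)+3=i, l(cons)+3=o, e(vowel)+5=j, s(cons)+3=v, h(cons)+3=k.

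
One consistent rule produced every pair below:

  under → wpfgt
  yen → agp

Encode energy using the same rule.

gpgtia

Compare letters: u→w is +2, n→p is +2, d→f is +2 — a constant shift. This is a Caesar cipher with shift 2.
On energy: e+2=g, n+2=p, e+2=g, r+2=t, g+2=i, y+2=a.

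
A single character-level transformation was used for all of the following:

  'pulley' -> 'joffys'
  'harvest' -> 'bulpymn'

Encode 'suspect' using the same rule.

Compare letters: p→j is +20, u→o is +20, l→f is +20 — a constant shift. Each letter is shifted forward by 20 in the alphabet (a Caesar shift of +20).
Applying it to suspect: s+20=m, u+20=o, s+20=m, p+20=j, e+20=y, c+20=w, t+20=n.

momjywn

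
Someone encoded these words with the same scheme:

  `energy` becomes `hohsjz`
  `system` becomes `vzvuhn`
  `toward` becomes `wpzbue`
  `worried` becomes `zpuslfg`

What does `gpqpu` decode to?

donor

Shifts by position in energy: pos 0: e→h (+3), pos 1: n→o (+1), pos 2: e→h (+3), pos 3: r→s (+1) — repeating every 2. The shifts repeat in a cycle of length 2: positions 0,1,… shift by +3, +1, then the pattern repeats.
Undoing it on gpqpu: g−3=d, p−1=o, q−3=n, p−1=o, u−3=r.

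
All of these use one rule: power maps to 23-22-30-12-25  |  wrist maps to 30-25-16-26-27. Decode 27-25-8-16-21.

Each letter is replaced by its alphabet position (a=1..z=26) + 7.
Undoing it on 27-25-8-16-21: 27→(27−7)÷1=20=t, 25→(25−7)÷1=18=r, 8→(8−7)÷1=1=a, 16→(16−7)÷1=9=i, 21→(21−7)÷1=14=n.

train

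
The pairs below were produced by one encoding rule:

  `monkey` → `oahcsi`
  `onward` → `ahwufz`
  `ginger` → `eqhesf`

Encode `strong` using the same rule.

yrfahe

m(12)→o(14) and o(14)→a(0) fit y≡19x+20 (mod 26); the inverse of 19 mod 26 is 11. This is an affine cipher: with a=0,…,z=25, each position x becomes (19x+20) mod 26.
On strong: s(18)→19·18+20≡24=y; t(19)→19·19+20≡17=r; r(17)→19·17+20≡5=f; o(14)→19·14+20≡0=a; n(13)→19·13+20≡7=h; g(6)→19·6+20≡4=e (all mod 26).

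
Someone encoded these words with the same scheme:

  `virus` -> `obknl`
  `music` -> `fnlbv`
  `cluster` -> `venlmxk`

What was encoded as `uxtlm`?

beast

Compare letters: v→o is +19, i→b is +19, r→k is +19 — a constant shift. It's a constant shift of +19 (ROT19).
Undoing it on uxtlm: u−19=b, x−19=e, t−19=a, l−19=s, m−19=t.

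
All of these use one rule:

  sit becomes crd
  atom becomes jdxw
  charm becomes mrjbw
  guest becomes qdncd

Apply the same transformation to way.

gji

The shift depends on letter class: consonant s→c is +10, but vowel i→r is +9. Vowels shift forward by 9 and consonants shift forward by 10.
Applying it to way: w(cons)+10=g, a(vowel)+9=j, y(cons)+10=i.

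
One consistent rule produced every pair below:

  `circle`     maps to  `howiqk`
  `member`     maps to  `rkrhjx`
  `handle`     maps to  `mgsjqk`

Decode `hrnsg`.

climb

Shifts by position in circle: pos 0: c→h (+5), pos 1: i→o (+6), pos 2: r→w (+5), pos 3: c→i (+6) — repeating every 2. It's a Vigenère-style cipher with numeric key [5,6]: position i shifts by key[i mod 2].
Undoing it on hrnsg: h−5=c, r−6=l, n−5=i, s−6=m, g−5=b.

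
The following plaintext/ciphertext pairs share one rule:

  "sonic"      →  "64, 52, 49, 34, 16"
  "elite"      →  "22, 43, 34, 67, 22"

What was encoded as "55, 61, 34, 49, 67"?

s(#19)→64 and o(#15)→52: differences scale by 3, so n = 3·pos + 7. The formula is n = 3×(alphabet index, a=1) + 7.
Decoding 55, 61, 34, 49, 67: 55→(55−7)÷3=16=p, 61→(61−7)÷3=18=r, 34→(34−7)÷3=9=i, 49→(49−7)÷3=14=n, 67→(67−7)÷3=20=t.

print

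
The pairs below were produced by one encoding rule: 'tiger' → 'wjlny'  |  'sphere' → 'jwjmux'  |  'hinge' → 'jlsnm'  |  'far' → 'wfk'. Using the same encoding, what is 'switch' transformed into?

mhynbx

The output letters match the input read backwards, each shifted +5: tiger reversed is regit. Two steps: reverse the string, then apply a Caesar shift of +5.
For switch: reverse → hctiws; then shift: h+5=m, c+5=h, t+5=y, i+5=n, w+5=b, s+5=x.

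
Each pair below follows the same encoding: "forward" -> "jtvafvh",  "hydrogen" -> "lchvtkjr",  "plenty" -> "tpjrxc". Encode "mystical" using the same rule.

The shift depends on letter class: consonant f→j is +4, but vowel o→t is +5. Two shifts are in play — +5 for a/e/i/o/u, +4 for every other letter.
Applying it to mystical: m(cons)+4=q, y(cons)+4=c, s(cons)+4=w, t(cons)+4=x, i(vowel)+5=n, c(cons)+4=g, a(vowel)+5=f, l(cons)+4=p.

qcwxngfp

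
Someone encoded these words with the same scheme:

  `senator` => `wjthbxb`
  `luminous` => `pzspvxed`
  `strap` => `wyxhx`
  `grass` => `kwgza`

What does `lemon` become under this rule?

pjsvv

In senator: s→w is +4, e→j is +5, n→t is +6, a→h is +7 — the shift increases by 1 each position. Letter i (0-indexed) is shifted by i+4, so successive shifts are 4, 5, 6, ….
Applying it to lemon: l+4=p, e+5=j, m+6=s, o+7=v, n+8=v.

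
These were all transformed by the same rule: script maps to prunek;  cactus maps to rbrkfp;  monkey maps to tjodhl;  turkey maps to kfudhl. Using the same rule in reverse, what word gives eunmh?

s(18)→p(15) and c(2)→r(17) fit y≡21x+1 (mod 26); the inverse of 21 mod 26 is 5. Treating letters as 0–25, the rule is x ↦ 21x + 1 (mod 26).
Undoing it on eunmh: e(4)→5·(4−1)≡15=p; u(20)→5·(20−1)≡17=r; n(13)→5·(13−1)≡8=i; m(12)→5·(12−1)≡3=d; h(7)→5·(7−1)≡4=e (all mod 26).

pride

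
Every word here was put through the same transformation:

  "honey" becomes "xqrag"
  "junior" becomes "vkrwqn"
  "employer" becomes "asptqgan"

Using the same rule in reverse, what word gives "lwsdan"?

timber

h(7)→x(23) and o(14)→q(16) fit y≡25x+4 (mod 26); the inverse of 25 mod 26 is 25. Treating letters as 0–25, the rule is x ↦ 25x + 4 (mod 26).
Reversing it on lwsdan: l(11)→25·(11−4)≡19=t; w(22)→25·(22−4)≡8=i; s(18)→25·(18−4)≡12=m; d(3)→25·(3−4)≡1=b; a(0)→25·(0−4)≡4=e; n(13)→25·(13−4)≡17=r (all mod 26).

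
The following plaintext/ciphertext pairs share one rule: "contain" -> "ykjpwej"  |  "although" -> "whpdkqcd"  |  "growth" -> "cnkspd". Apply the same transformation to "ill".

Compare letters: c→y is +22, o→k is +22, n→j is +22 — a constant shift. Every letter moves 22 places later in the alphabet, wrapping around z→a.
Applying it to ill: i+22=e, l+22=h, l+22=h.

ehh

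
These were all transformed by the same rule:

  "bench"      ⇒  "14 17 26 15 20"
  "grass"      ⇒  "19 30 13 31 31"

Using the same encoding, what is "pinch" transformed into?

28 21 26 15 20

b is letter #2 and maps to 14: an offset of 12. Letters become their 1-based position plus 12 (so a→13, b→14, …).
On pinch: p=16→28, i=9→21, n=14→26, c=3→15, h=8→20.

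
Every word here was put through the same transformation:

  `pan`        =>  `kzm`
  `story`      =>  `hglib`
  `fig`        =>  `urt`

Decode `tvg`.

This is the alphabet-reversal cipher (Atbash): a becomes z, b becomes y, etc.
Reversing it on tvg: t↔g, v↔e, g↔t.

get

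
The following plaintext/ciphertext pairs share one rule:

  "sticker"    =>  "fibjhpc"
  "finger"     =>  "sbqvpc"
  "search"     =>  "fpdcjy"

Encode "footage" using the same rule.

sttidvp

s(18)→f(5) and t(19)→i(8) fit y≡3x+3 (mod 26); the inverse of 3 mod 26 is 9. This is an affine cipher: with a=0,…,z=25, each position x becomes (3x+3) mod 26.
On footage: f(5)→3·5+3≡18=s; o(14)→3·14+3≡19=t; o(14)→3·14+3≡19=t; t(19)→3·19+3≡8=i; a(0)→3·0+3≡3=d; g(6)→3·6+3≡21=v; e(4)→3·4+3≡15=p (all mod 26).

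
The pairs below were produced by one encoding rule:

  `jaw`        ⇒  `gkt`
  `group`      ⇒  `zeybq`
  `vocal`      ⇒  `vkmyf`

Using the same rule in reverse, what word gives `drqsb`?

right

The output letters match the input read backwards, each shifted +10: jaw reversed is waj. Two steps: reverse the string, then apply a Caesar shift of +10.
Decoding drqsb: shift back: d−10=t, r−10=h, q−10=g, s−10=i, b−10=r → thgir; then reverse → right.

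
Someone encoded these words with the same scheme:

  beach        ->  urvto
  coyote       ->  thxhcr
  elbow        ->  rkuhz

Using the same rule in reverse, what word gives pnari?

given

b(1)→u(20) and e(4)→r(17) fit y≡25x+21 (mod 26); the inverse of 25 mod 26 is 25. Treating letters as 0–25, the rule is x ↦ 25x + 21 (mod 26).
Decoding pnari: p(15)→25·(15−21)≡6=g; n(13)→25·(13−21)≡8=i; a(0)→25·(0−21)≡21=v; r(17)→25·(17−21)≡4=e; i(8)→25·(8−21)≡13=n (all mod 26).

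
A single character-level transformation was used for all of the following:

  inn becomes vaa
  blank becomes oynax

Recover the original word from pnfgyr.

castle

Compare letters: i→v is +13, n→a is +13, n→a is +13 — a constant shift. It's a constant shift of +13 (ROT13).
Undoing it on pnfgyr: p−13=c, n−13=a, f−13=s, g−13=t, y−13=l, r−13=e.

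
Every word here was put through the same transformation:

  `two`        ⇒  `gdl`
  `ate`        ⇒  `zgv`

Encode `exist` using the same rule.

vcrhg

Each pair mirrors across the alphabet (t↔g, w↔d, o↔l): positions sum to 25. This is the alphabet-reversal cipher (Atbash): a becomes z, b becomes y, etc.
For exist: e↔v, x↔c, i↔r, s↔h, t↔g.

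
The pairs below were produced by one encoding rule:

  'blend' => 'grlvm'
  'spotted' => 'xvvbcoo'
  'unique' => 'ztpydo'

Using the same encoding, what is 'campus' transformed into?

In blend: b→g is +5, l→r is +6, e→l is +7, n→v is +8 — the shift increases by 1 each position. Each letter shifts forward by (position + 5), i.e. 5, 6, 7, … — the shift grows by one for each successive letter.
For campus: c+5=h, a+6=g, m+7=t, p+8=x, u+9=d, s+10=c.

hgtxdc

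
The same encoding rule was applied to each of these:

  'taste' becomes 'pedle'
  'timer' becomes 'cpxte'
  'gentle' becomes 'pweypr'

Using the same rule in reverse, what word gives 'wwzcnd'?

scroll

Read the word backwards and shift each letter +11.
Undoing it on wwzcnd: shift back: w−11=l, w−11=l, z−11=o, c−11=r, n−11=c, d−11=s → llorcs; then reverse → scroll.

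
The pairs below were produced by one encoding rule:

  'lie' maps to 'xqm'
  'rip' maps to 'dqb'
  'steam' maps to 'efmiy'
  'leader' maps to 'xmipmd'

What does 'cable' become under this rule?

The shift depends on letter class: consonant l→x is +12, but vowel i→q is +8. Vowels shift forward by 8 and consonants shift forward by 12.
Applying it to cable: c(cons)+12=o, a(vowel)+8=i, b(cons)+12=n, l(cons)+12=x, e(vowel)+8=m.

oinxm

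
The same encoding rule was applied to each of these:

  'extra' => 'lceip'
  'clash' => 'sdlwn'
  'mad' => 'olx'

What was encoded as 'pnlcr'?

grace

The output letters match the input read backwards, each shifted +11: extra reversed is artxe. The word is reversed, then every letter is shifted forward by 11.
Reversing it on pnlcr: shift back: p−11=e, n−11=c, l−11=a, c−11=r, r−11=g → ecarg; then reverse → grace.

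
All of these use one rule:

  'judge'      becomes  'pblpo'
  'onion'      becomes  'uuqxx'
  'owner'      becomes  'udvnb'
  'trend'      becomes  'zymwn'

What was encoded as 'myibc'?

grass

The shift increases by 1 at each position, starting from +6: 6, 7, 8, ….
Decoding myibc: m−6=g, y−7=r, i−8=a, b−9=s, c−10=s.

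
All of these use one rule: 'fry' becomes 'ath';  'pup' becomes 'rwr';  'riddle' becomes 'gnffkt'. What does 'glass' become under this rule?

The output letters match the input read backwards, each shifted +2: fry reversed is yrf. The word is reversed, then every letter is shifted forward by 2.
For glass: reverse → ssalg; then shift: s+2=u, s+2=u, a+2=c, l+2=n, g+2=i.

uucni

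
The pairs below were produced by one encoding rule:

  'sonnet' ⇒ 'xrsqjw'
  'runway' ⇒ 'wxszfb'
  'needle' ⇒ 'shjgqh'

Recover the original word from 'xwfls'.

stain

It's a Vigenère-style cipher with numeric key [5,3]: position i shifts by key[i mod 2].
Reversing it on xwfls: x−5=s, w−3=t, f−5=a, l−3=i, s−5=n.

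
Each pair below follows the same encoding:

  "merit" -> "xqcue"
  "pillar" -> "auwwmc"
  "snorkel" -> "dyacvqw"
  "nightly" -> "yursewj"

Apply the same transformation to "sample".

The shift depends on letter class: consonant m→x is +11, but vowel e→q is +12. Two shifts are in play — +12 for a/e/i/o/u, +11 for every other letter.
Applying it to sample: s(cons)+11=d, a(vowel)+12=m, m(cons)+11=x, p(cons)+11=a, l(cons)+11=w, e(vowel)+12=q.

dmxawq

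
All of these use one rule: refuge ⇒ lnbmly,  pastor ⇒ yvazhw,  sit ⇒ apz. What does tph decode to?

The output letters match the input read backwards, each shifted +7: refuge reversed is egufer. The word is reversed, then every letter is shifted forward by 7.
Decoding tph: shift back: t−7=m, p−7=i, h−7=a → mia; then reverse → aim.

aim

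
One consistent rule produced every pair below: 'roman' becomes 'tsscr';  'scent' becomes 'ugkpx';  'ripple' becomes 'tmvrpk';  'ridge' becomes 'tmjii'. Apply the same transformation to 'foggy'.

It's a Vigenère-style cipher with numeric key [2,4,6]: position i shifts by key[i mod 3].
On foggy: f+2=h, o+4=s, g+6=m, g+2=i, y+4=c.

hsmic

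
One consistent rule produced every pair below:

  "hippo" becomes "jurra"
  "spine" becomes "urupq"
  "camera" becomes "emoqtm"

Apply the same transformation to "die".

fuq

The shift depends on letter class: consonant h→j is +2, but vowel i→u is +12. The rule splits by letter class: vowels +12, consonants +2.
For die: d(cons)+2=f, i(vowel)+12=u, e(vowel)+12=q.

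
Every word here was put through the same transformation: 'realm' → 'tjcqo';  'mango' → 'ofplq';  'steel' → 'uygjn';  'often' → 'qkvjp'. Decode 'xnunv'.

visit

Shifts by position in realm: pos 0: r→t (+2), pos 1: e→j (+5), pos 2: a→c (+2), pos 3: l→q (+5) — repeating every 2. It's a Vigenère-style cipher with numeric key [2,5]: position i shifts by key[i mod 2].
Undoing it on xnunv: x−2=v, n−5=i, u−2=s, n−5=i, v−2=t.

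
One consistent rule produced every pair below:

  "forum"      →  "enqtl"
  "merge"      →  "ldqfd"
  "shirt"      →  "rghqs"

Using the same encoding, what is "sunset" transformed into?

rtmrds

Compare letters: f→e is +25, o→n is +25, r→q is +25 — a constant shift. This is a Caesar cipher with shift 25.
For sunset: s+25=r, u+25=t, n+25=m, s+25=r, e+25=d, t+25=s.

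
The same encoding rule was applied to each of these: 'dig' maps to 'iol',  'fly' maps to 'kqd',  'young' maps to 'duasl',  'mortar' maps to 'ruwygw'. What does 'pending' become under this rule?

uksiosl

The shift depends on letter class: consonant d→i is +5, but vowel i→o is +6. Vowels shift forward by 6 and consonants shift forward by 5.
For pending: p(cons)+5=u, e(vowel)+6=k, n(cons)+5=s, d(cons)+5=i, i(vowel)+6=o, n(cons)+5=s, g(cons)+5=l.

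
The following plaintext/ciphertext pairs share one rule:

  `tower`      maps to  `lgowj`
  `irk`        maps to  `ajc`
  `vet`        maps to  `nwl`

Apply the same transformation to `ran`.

It's a constant shift of +18 (ROT18).
For ran: r+18=j, a+18=s, n+18=f.

jsf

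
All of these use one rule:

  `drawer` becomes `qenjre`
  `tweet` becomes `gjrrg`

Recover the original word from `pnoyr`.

Each letter is shifted forward by 13 in the alphabet (a Caesar shift of +13).
Decoding pnoyr: p−13=c, n−13=a, o−13=b, y−13=l, r−13=e.

cable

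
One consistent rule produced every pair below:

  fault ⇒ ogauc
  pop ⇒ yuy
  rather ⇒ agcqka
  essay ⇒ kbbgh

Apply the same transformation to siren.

Vowels shift forward by 6 and consonants shift forward by 9.
On siren: s(cons)+9=b, i(vowel)+6=o, r(cons)+9=a, e(vowel)+6=k, n(cons)+9=w.

boakw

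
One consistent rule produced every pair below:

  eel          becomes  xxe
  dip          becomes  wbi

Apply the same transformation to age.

tzx

Compare letters: e→x is +19, e→x is +19, l→e is +19 — a constant shift. It's a constant shift of +19 (ROT19).
On age: a+19=t, g+19=z, e+19=x.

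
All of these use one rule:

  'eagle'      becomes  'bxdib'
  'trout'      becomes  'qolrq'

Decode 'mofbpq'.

Compare letters: e→b is +23, a→x is +23, g→d is +23 — a constant shift. Each letter is shifted forward by 23 in the alphabet (a Caesar shift of +23).
Decoding mofbpq: m−23=p, o−23=r, f−23=i, b−23=e, p−23=s, q−23=t.

priest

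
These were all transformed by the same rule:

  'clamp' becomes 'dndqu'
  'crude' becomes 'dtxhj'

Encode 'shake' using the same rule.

tjdoj

In clamp: c→d is +1, l→n is +2, a→d is +3, m→q is +4 — the shift increases by 1 each position. Each letter shifts forward by (position + 1), i.e. 1, 2, 3, … — the shift grows by one for each successive letter.
For shake: s+1=t, h+2=j, a+3=d, k+4=o, e+5=j.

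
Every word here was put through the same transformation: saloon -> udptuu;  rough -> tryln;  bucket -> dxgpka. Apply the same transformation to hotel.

jrxjr

In saloon: s→u is +2, a→d is +3, l→p is +4, o→t is +5 — the shift increases by 1 each position. The shift increases by 1 at each position, starting from +2: 2, 3, 4, ….
On hotel: h+2=j, o+3=r, t+4=x, e+5=j, l+6=r.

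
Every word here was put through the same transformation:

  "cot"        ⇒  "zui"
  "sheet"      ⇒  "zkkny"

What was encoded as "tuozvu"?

The output letters match the input read backwards, each shifted +6: cot reversed is toc. Read the word backwards and shift each letter +6.
Reversing it on tuozvu: shift back: t−6=n, u−6=o, o−6=i, z−6=t, v−6=p, u−6=o → noitpo; then reverse → option.

option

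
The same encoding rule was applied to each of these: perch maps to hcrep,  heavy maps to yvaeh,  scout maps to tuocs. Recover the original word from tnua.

The output letters match the input read backwards: perch reversed is hcrep. The word is simply reversed.
Decoding tnua: then reverse → aunt.

aunt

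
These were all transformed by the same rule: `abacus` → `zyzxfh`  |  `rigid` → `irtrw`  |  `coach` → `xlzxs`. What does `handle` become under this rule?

szmwov

This is the alphabet-reversal cipher (Atbash): a becomes z, b becomes y, etc.
Applying it to handle: h↔s, a↔z, n↔m, d↔w, l↔o, e↔v.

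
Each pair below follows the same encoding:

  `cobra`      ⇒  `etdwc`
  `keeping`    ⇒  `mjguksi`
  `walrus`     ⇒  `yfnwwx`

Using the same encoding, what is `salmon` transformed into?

ufnrqs

Shifts by position in cobra: pos 0: c→e (+2), pos 1: o→t (+5), pos 2: b→d (+2), pos 3: r→w (+5) — repeating every 2. A repeating key of period 2 is used — shifts +2, +5 over and over.
Applying it to salmon: s+2=u, a+5=f, l+2=n, m+5=r, o+2=q, n+5=s.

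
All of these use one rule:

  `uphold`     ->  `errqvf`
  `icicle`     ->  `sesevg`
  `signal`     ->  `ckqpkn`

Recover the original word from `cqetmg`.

source

Shifts by position in uphold: pos 0: u→e (+10), pos 1: p→r (+2), pos 2: h→r (+10), pos 3: o→q (+2) — repeating every 2. It's a Vigenère-style cipher with numeric key [10,2]: position i shifts by key[i mod 2].
Undoing it on cqetmg: c−10=s, q−2=o, e−10=u, t−2=r, m−10=c, g−2=e.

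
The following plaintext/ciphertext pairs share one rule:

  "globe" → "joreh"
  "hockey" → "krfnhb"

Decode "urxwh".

route

Compare letters: g→j is +3, l→o is +3, o→r is +3 — a constant shift. It's a constant shift of +3 (ROT3).
Undoing it on urxwh: u−3=r, r−3=o, x−3=u, w−3=t, h−3=e.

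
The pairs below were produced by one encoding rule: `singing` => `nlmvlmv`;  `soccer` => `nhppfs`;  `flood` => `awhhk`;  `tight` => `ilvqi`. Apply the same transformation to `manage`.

s(18)→n(13) and i(8)→l(11) fit y≡21x+25 (mod 26); the inverse of 21 mod 26 is 5. Each letter's alphabet position (a=0..z=25) is mapped through 21·x+25 mod 26 — an affine cipher.
On manage: m(12)→21·12+25≡17=r; a(0)→21·0+25≡25=z; n(13)→21·13+25≡12=m; a(0)→21·0+25≡25=z; g(6)→21·6+25≡21=v; e(4)→21·4+25≡5=f (all mod 26).

rzmzvf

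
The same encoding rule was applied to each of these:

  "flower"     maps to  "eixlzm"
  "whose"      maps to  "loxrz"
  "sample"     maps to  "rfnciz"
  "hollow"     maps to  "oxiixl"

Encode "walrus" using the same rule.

lfimbr

f(5)→e(4) and l(11)→i(8) fit y≡5x+5 (mod 26); the inverse of 5 mod 26 is 21. Treating letters as 0–25, the rule is x ↦ 5x + 5 (mod 26).
For walrus: w(22)→5·22+5≡11=l; a(0)→5·0+5≡5=f; l(11)→5·11+5≡8=i; r(17)→5·17+5≡12=m; u(20)→5·20+5≡1=b; s(18)→5·18+5≡17=r (all mod 26).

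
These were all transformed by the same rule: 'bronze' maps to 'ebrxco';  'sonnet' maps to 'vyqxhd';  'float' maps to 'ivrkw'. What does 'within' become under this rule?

zswrlx

A repeating key of period 2 is used — shifts +3, +10 over and over.
For within: w+3=z, i+10=s, t+3=w, h+10=r, i+3=l, n+10=x.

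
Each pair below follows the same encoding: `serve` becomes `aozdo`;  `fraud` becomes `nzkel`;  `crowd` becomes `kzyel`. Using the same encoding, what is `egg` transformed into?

ooo

The shift depends on letter class: consonant s→a is +8, but vowel e→o is +10. The rule splits by letter class: vowels +10, consonants +8.
Applying it to egg: e(vowel)+10=o, g(cons)+8=o, g(cons)+8=o.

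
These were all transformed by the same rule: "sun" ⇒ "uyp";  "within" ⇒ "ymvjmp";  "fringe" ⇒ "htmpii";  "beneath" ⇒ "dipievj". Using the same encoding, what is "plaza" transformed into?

The shift depends on letter class: consonant s→u is +2, but vowel u→y is +4. The rule splits by letter class: vowels +4, consonants +2.
On plaza: p(cons)+2=r, l(cons)+2=n, a(vowel)+4=e, z(cons)+2=b, a(vowel)+4=e.

rnebe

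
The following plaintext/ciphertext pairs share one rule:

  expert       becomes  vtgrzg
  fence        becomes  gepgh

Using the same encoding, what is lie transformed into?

The output letters match the input read backwards, each shifted +2: expert reversed is trepxe. Read the word backwards and shift each letter +2.
For lie: reverse → eil; then shift: e+2=g, i+2=k, l+2=n.

gkn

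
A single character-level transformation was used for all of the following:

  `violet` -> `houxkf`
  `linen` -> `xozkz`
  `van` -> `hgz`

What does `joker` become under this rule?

Vowels shift forward by 6 and consonants shift forward by 12.
Applying it to joker: j(cons)+12=v, o(vowel)+6=u, k(cons)+12=w, e(vowel)+6=k, r(cons)+12=d.

vuwkd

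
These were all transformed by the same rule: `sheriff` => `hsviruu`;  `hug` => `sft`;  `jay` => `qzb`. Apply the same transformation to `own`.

ldm

Each pair mirrors across the alphabet (s↔h, h↔s, e↔v): positions sum to 25. Letters are reflected about the middle of the alphabet (position → 25−position): Atbash.
Applying it to own: o↔l, w↔d, n↔m.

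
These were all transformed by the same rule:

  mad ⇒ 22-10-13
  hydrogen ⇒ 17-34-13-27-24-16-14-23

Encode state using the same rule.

Letters become their 1-based position plus 9 (so a→10, b→11, …).
For state: s=19→28, t=20→29, a=1→10, t=20→29, e=5→14.

28-29-10-29-14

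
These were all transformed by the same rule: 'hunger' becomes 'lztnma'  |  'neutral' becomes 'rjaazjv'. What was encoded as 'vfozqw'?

The shift increases by 1 at each position, starting from +4: 4, 5, 6, ….
Reversing it on vfozqw: v−4=r, f−5=a, o−6=i, z−7=s, q−8=i, w−9=n.

raisin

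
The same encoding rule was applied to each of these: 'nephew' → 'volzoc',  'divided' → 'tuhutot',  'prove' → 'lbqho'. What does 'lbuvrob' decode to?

printer

n(13)→v(21) and e(4)→o(14) fit y≡21x+8 (mod 26); the inverse of 21 mod 26 is 5. Treating letters as 0–25, the rule is x ↦ 21x + 8 (mod 26).
Decoding lbuvrob: l(11)→5·(11−8)≡15=p; b(1)→5·(1−8)≡17=r; u(20)→5·(20−8)≡8=i; v(21)→5·(21−8)≡13=n; r(17)→5·(17−8)≡19=t; o(14)→5·(14−8)≡4=e; b(1)→5·(1−8)≡17=r (all mod 26).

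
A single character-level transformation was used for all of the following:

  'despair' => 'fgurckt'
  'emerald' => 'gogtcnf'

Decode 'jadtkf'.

hybrid

Every letter moves 2 places later in the alphabet, wrapping around z→a.
Decoding jadtkf: j−2=h, a−2=y, d−2=b, t−2=r, k−2=i, f−2=d.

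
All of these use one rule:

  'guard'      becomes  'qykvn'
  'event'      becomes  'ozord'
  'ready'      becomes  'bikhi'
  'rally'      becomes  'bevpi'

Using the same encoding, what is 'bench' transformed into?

Shifts by position in guard: pos 0: g→q (+10), pos 1: u→y (+4), pos 2: a→k (+10), pos 3: r→v (+4) — repeating every 2. It's a Vigenère-style cipher with numeric key [10,4]: position i shifts by key[i mod 2].
On bench: b+10=l, e+4=i, n+10=x, c+4=g, h+10=r.

lixgr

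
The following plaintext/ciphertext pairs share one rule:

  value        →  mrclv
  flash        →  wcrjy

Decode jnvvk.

sweet

Compare letters: v→m is +17, a→r is +17, l→c is +17 — a constant shift. Every letter moves 17 places later in the alphabet, wrapping around z→a.
Decoding jnvvk: j−17=s, n−17=w, v−17=e, v−17=e, k−17=t.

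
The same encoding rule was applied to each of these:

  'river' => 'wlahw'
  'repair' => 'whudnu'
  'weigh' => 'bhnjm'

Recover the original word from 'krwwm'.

forth

A repeating key of period 2 is used — shifts +5, +3 over and over.
Decoding krwwm: k−5=f, r−3=o, w−5=r, w−3=t, m−5=h.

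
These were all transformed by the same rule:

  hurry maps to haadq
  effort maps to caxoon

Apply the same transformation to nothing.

The output letters match the input read backwards, each shifted +9: hurry reversed is yrruh. The word is reversed, then every letter is shifted forward by 9.
Applying it to nothing: reverse → gnihton; then shift: g+9=p, n+9=w, i+9=r, h+9=q, t+9=c, o+9=x, n+9=w.

pwrqcxw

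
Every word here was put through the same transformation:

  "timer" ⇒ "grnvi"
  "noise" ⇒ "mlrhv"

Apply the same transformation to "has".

Each pair mirrors across the alphabet (t↔g, i↔r, m↔n): positions sum to 25. This is the alphabet-reversal cipher (Atbash): a becomes z, b becomes y, etc.
On has: h↔s, a↔z, s↔h.

szh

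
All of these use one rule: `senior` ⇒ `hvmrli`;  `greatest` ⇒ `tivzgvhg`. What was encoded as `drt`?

wig

Each pair mirrors across the alphabet (s↔h, e↔v, n↔m): positions sum to 25. Letters are reflected about the middle of the alphabet (position → 25−position): Atbash.
Reversing it on drt: d↔w, r↔i, t↔g.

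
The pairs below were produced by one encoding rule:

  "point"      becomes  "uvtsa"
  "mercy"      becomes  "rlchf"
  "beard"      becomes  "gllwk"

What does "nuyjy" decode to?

inner

Shifts by position in point: pos 0: p→u (+5), pos 1: o→v (+7), pos 2: i→t (+11), pos 3: n→s (+5), pos 4: t→a (+7) — repeating every 3. A repeating key of period 3 is used — shifts +5, +7, +11 over and over.
Reversing it on nuyjy: n−5=i, u−7=n, y−11=n, j−5=e, y−7=r.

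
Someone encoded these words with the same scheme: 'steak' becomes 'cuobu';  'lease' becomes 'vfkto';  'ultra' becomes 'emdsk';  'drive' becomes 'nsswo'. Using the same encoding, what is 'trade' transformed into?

dskeo

A repeating key of period 2 is used — shifts +10, +1 over and over.
For trade: t+10=d, r+1=s, a+10=k, d+1=e, e+10=o.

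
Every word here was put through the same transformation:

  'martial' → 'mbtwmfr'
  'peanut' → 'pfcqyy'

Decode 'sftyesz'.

servant

Letter i (0-indexed) is shifted by i+0, so successive shifts are 0, 1, 2, ….
Reversing it on sftyesz: s−0=s, f−1=e, t−2=r, y−3=v, e−4=a, s−5=n, z−6=t.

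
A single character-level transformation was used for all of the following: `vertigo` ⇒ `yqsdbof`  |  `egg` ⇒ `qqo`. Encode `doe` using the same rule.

oyn

The output letters match the input read backwards, each shifted +10: vertigo reversed is ogitrev. Read the word backwards and shift each letter +10.
Applying it to doe: reverse → eod; then shift: e+10=o, o+10=y, d+10=n.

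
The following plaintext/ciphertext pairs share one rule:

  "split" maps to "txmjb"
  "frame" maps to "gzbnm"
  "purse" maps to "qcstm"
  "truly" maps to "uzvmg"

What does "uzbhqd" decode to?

A repeating key of period 3 is used — shifts +1, +8, +1 over and over.
Decoding uzbhqd: u−1=t, z−8=r, b−1=a, h−1=g, q−8=i, d−1=c.

tragic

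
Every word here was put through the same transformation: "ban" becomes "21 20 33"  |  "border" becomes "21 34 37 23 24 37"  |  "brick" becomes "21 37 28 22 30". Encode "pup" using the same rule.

35 40 35

Each letter is replaced by its alphabet position (a=1..z=26) + 19.
For pup: p=16→35, u=21→40, p=16→35.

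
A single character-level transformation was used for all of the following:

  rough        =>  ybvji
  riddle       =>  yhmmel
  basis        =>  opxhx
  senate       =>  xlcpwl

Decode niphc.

chain

r(17)→y(24) and o(14)→b(1) fit y≡25x+15 (mod 26); the inverse of 25 mod 26 is 25. This is an affine cipher: with a=0,…,z=25, each position x becomes (25x+15) mod 26.
Decoding niphc: n(13)→25·(13−15)≡2=c; i(8)→25·(8−15)≡7=h; p(15)→25·(15−15)≡0=a; h(7)→25·(7−15)≡8=i; c(2)→25·(2−15)≡13=n (all mod 26).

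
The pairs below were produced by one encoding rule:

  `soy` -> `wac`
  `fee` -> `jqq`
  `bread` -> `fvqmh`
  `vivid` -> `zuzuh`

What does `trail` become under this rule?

The shift depends on letter class: consonant s→w is +4, but vowel o→a is +12. Vowels shift forward by 12 and consonants shift forward by 4.
Applying it to trail: t(cons)+4=x, r(cons)+4=v, a(vowel)+12=m, i(vowel)+12=u, l(cons)+4=p.

xvmup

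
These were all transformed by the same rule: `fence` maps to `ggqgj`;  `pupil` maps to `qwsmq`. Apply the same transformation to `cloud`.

In fence: f→g is +1, e→g is +2, n→q is +3, c→g is +4 — the shift increases by 1 each position. Letter i (0-indexed) is shifted by i+1, so successive shifts are 1, 2, 3, ….
For cloud: c+1=d, l+2=n, o+3=r, u+4=y, d+5=i.

dnryi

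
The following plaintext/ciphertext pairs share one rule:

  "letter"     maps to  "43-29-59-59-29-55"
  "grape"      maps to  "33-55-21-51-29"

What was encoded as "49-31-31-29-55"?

l(#12)→43 and e(#5)→29: differences scale by 2, so n = 2·pos + 19. Each letter becomes 2×(its alphabet position, a=1..z=26) + 19.
Decoding 49-31-31-29-55: 49→(49−19)÷2=15=o, 31→(31−19)÷2=6=f, 31→(31−19)÷2=6=f, 29→(29−19)÷2=5=e, 55→(55−19)÷2=18=r.

offer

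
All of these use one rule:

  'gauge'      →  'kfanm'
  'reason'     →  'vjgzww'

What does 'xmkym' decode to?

In gauge: g→k is +4, a→f is +5, u→a is +6, g→n is +7 — the shift increases by 1 each position. The shift increases by 1 at each position, starting from +4: 4, 5, 6, ….
Undoing it on xmkym: x−4=t, m−5=h, k−6=e, y−7=r, m−8=e.

there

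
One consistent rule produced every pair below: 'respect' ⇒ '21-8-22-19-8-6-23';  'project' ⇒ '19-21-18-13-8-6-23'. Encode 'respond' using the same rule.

r is letter #18 and maps to 21: an offset of 3. Letters become their 1-based position plus 3 (so a→4, b→5, …).
On respond: r=18→21, e=5→8, s=19→22, p=16→19, o=15→18, n=14→17, d=4→7.

21-8-22-19-18-17-7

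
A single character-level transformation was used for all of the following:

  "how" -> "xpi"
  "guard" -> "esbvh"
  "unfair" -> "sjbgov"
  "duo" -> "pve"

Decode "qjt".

sip

The output letters match the input read backwards, each shifted +1: how reversed is woh. Read the word backwards and shift each letter +1.
Undoing it on qjt: shift back: q−1=p, j−1=i, t−1=s → pis; then reverse → sip.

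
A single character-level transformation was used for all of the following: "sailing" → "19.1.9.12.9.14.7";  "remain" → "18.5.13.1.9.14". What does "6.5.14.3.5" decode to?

fence

s is letter #19 and maps to 19: an offset of 0. Each letter is replaced by its alphabet position (a=1, b=2, …, z=26).
Undoing it on 6.5.14.3.5: 6=f, 5=e, 14=n, 3=c, 5=e.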